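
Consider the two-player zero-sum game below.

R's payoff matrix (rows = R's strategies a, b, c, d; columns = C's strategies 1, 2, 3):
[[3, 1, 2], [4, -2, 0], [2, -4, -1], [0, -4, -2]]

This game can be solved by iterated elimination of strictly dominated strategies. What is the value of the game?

Column 3 is strictly dominated by 2 for C (1<2, -2<0, -4<-1, -4<-2); eliminate 3.
Column 1 is strictly dominated by 2 for C (1<3, -2<4, -4<2, -4<0); eliminate 1.
Row c is strictly dominated by row a (1>-4); eliminate c.
Row b is strictly dominated by row a (1>-2); eliminate b.
Row d is strictly dominated by row a (1>-4); eliminate d.
Only (a, 2) remains, with payoff 1.

1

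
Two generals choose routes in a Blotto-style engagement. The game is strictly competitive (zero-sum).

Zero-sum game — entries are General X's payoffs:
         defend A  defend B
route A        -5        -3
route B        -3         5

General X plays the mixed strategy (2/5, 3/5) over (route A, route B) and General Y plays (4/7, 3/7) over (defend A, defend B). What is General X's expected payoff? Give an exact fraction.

-7/5

Against (4/7, 3/7), each row's expected payoff is route A: -29/7; route B: 3/7.
Taking the (2/5, 3/5)-weighted average: (2/5)·(-29/7) + (3/5)·(3/7) = -7/5.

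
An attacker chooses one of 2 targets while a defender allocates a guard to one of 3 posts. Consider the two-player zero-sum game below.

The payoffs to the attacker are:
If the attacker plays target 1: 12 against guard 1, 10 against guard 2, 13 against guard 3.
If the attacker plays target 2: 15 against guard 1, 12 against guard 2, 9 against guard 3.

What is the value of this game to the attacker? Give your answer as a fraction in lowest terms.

Column guard 1 is strictly dominated by guard 2 for the defender (it gives the attacker more in every row).
The remaining 2×2 game on (target 1, target 2) × (guard 2, guard 3) has no saddle point. Let the attacker play target 1 with probability p; indifference gives 10p + 12(1−p) = 13p + 9(1−p), so p = 1/2.
Similarly the defender's optimal q on guard 2 is 2/3, and the value is 10·(2/3) + (13)·(1/3) = 11.

11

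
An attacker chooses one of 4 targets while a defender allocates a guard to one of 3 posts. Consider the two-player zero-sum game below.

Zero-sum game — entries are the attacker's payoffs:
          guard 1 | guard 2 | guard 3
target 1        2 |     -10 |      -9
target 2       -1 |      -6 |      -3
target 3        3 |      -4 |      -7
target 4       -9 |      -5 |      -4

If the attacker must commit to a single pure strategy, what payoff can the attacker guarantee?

-6

The worst-case payoff for each row is target 1: -10, target 2: -6, target 3: -7, target 4: -9.
The best of these is -6.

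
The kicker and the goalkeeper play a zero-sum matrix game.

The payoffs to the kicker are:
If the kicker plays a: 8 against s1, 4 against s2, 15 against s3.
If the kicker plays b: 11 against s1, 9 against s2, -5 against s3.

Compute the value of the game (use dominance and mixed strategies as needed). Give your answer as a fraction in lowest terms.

31/5

Column s1 is strictly dominated by s2 for the goalkeeper (it gives the kicker more in every row).
The remaining 2×2 game on (a, b) × (s2, s3) has no saddle point. Let the kicker play a with probability p; indifference gives 4p + 9(1−p) = 15p − 5(1−p), so p = 14/25.
Similarly the goalkeeper's optimal q on s2 is 4/5, and the value is 4·(4/5) + (15)·(1/5) = 31/5.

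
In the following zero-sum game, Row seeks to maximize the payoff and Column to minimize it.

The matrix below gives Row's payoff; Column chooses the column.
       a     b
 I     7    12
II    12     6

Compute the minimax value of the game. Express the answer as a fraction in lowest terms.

Row minima are 7 and 6, so Row's maximin is 7; column maxima are 12 and 12, so Column's minimax is 12. These differ, so the equilibrium is in mixed strategies.
Let Row play I with probability p. Column is indifferent when 7p + 12(1−p) = 12p + 6(1−p), giving p = 6/11.
Let Column play a with probability q. Row is indifferent when 7q + 12(1−q) = 12q + 6(1−q), giving q = 6/11.
The value is 7·(6/11) + (12)·(5/11) = 102/11.

102/11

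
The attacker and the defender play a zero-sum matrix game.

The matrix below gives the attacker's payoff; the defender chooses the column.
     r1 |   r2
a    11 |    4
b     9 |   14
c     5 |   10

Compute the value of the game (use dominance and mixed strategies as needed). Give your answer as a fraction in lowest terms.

59/6

Row c is strictly dominated by row b, so the attacker never plays it.
The remaining 2×2 game on (a, b) × (r1, r2) has no saddle point. Let the attacker play a with probability p; indifference gives 11p + 9(1−p) = 4p + 14(1−p), so p = 5/12.
Similarly the defender's optimal q on r1 is 5/6, and the value is 11·(5/6) + (4)·(1/6) = 59/6.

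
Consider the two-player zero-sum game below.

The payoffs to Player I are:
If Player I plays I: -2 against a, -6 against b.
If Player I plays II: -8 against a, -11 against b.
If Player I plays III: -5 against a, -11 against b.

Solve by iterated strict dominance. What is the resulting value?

Row II is strictly dominated by row I (-2>-8, -6>-11); eliminate II.
Row III is strictly dominated by row I (-2>-5, -6>-11); eliminate III.
Column a is strictly dominated by b for Player II (-6<-2); eliminate a.
Only (I, b) remains, with payoff -6.

-6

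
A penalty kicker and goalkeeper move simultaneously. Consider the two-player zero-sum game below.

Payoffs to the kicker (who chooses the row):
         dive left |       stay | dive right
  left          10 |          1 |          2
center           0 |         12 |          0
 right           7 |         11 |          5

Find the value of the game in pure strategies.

5

Row minima: 1, 0, 5 → the kicker's maximin is 5.
Column maxima: 10, 12, 5 → the goalkeeper's minimax is 5.
They coincide at (right, dive right), so the value is 5.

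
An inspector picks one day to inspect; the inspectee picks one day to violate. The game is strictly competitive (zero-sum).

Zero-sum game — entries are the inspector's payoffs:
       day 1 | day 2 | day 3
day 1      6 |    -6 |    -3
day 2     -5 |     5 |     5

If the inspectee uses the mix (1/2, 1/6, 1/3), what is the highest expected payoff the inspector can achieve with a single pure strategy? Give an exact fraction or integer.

1

day 1: (6)·(1/2) + (-6)·(1/6) + (-3)·(1/3) = 1.
day 2: (-5)·(1/2) + (5)·(1/6) + (5)·(1/3) = 0.
The best pure response is day 1 with expected payoff 1.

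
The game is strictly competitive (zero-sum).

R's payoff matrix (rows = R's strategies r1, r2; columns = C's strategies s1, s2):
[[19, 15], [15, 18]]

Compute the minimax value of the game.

Row minima are 15 and 15, so R's maximin is 15; column maxima are 19 and 18, so C's minimax is 18. These differ, so the equilibrium is in mixed strategies.
Let R play r1 with probability p. C is indifferent when 19p + 15(1−p) = 15p + 18(1−p), giving p = 3/7.
Let C play s1 with probability q. R is indifferent when 19q + 15(1−q) = 15q + 18(1−q), giving q = 3/7.
The value is 19·(3/7) + (15)·(4/7) = 117/7.

117/7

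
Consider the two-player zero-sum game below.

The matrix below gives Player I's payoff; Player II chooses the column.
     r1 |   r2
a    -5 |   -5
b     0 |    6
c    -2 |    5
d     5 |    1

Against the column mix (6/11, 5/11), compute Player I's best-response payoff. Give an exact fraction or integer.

35/11

a: (-5)·(6/11) + (-5)·(5/11) = -5.
b: (0)·(6/11) + (6)·(5/11) = 30/11.
c: (-2)·(6/11) + (5)·(5/11) = 13/11.
d: (5)·(6/11) + (1)·(5/11) = 35/11.
The best pure response is d with expected payoff 35/11.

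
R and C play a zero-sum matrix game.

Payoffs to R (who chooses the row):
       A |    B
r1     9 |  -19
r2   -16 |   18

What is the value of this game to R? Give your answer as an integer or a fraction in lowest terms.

-71/31

Row minima are -19 and -16, so R's maximin is -16; column maxima are 9 and 18, so C's minimax is 9. These differ, so the equilibrium is in mixed strategies.
Let R play r1 with probability p. C is indifferent when 9p − 16(1−p) = −19p + 18(1−p), giving p = 17/31.
Let C play A with probability q. R is indifferent when 9q − 19(1−q) = −16q + 18(1−q), giving q = 37/62.
The value is 9·(37/62) + (-19)·(25/62) = -71/31.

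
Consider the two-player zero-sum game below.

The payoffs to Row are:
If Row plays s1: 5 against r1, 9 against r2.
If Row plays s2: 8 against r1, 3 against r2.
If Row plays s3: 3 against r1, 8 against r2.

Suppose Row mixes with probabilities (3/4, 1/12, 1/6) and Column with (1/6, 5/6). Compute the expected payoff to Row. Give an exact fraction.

Against (1/6, 5/6), each row's expected payoff is s1: 25/3; s2: 23/6; s3: 43/6.
Taking the (3/4, 1/12, 1/6)-weighted average: (3/4)·(25/3) + (1/12)·(23/6) + (1/6)·(43/6) = 559/72.

559/72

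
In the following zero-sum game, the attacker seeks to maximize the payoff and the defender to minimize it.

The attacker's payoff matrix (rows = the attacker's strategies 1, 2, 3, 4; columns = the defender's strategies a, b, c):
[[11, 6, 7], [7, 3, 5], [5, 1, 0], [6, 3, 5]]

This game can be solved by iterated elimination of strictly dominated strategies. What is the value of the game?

6

Column a is strictly dominated by b for the defender (6<11, 3<7, 1<5, 3<6); eliminate a.
Row 2 is strictly dominated by row 1 (6>3, 7>5); eliminate 2.
Row 3 is strictly dominated by row 1 (6>1, 7>0); eliminate 3.
Row 4 is strictly dominated by row 1 (6>3, 7>5); eliminate 4.
Column c is strictly dominated by b for the defender (6<7); eliminate c.
Only (1, b) remains, with payoff 6.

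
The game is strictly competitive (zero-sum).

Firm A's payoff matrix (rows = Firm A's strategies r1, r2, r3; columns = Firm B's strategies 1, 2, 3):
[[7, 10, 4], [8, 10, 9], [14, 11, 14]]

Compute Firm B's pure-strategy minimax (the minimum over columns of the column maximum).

The worst case (largest entry) in each column is 1: 14, 2: 11, 3: 14.
The best (smallest) of these is 11.

11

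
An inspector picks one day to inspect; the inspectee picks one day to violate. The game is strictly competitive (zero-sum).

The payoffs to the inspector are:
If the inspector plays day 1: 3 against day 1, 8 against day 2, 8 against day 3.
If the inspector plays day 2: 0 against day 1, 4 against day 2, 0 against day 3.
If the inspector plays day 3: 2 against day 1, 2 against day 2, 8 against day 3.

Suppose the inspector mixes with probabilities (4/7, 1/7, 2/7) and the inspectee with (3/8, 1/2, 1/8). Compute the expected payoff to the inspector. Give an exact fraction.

32/7

Against (3/8, 1/2, 1/8), each row's expected payoff is day 1: 49/8; day 2: 2; day 3: 11/4.
Taking the (4/7, 1/7, 2/7)-weighted average: (4/7)·(49/8) + (1/7)·(2) + (2/7)·(11/4) = 32/7.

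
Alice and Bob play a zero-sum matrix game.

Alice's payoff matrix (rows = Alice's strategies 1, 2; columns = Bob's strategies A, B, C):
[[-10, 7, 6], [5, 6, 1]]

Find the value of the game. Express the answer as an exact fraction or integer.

Column B is strictly dominated by C for Bob (it gives Alice more in every row).
The remaining 2×2 game on (1, 2) × (A, C) has no saddle point. Let Alice play 1 with probability p; indifference gives −10p + 5(1−p) = 6p + (1−p), so p = 1/5.
Similarly Bob's optimal q on A is 1/4, and the value is -10·(1/4) + (6)·(3/4) = 2.

2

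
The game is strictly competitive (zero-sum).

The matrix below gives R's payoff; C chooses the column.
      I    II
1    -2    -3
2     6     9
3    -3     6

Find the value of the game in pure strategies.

Row minima: -3, 6, -3 → R's maximin is 6.
Column maxima: 6, 9 → C's minimax is 6.
They coincide at (2, I), so the value is 6.

6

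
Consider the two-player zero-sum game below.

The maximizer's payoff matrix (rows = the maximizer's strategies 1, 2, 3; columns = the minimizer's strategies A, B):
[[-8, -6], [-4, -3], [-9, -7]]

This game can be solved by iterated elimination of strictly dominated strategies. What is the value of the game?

Row 1 is strictly dominated by row 2 (-4>-8, -3>-6); eliminate 1.
Column B is strictly dominated by A for the minimizer (-4<-3, -9<-7); eliminate B.
Row 3 is strictly dominated by row 2 (-4>-9); eliminate 3.
Only (2, A) remains, with payoff -4.

-4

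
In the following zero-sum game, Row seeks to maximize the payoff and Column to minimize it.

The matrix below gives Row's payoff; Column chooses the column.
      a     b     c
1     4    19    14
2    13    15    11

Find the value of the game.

Column b is strictly dominated by c for Column (it gives Row more in every row).
The remaining 2×2 game on (1, 2) × (a, c) has no saddle point. Let Row play 1 with probability p; indifference gives 4p + 13(1−p) = 14p + 11(1−p), so p = 1/6.
Similarly Column's optimal q on a is 1/4, and the value is 4·(1/4) + (14)·(3/4) = 23/2.

23/2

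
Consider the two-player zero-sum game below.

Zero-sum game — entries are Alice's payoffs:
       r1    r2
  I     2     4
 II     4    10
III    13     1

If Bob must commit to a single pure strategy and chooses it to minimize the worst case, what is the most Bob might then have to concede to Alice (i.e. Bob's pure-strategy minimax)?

10

The worst case (largest entry) in each column is r1: 13, r2: 10.
The best (smallest) of these is 10.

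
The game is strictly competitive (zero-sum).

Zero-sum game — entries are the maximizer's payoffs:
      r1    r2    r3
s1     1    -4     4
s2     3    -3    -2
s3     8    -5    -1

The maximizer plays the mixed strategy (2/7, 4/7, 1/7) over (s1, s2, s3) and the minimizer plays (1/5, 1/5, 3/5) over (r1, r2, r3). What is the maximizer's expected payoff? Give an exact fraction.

-6/35

Against (1/5, 1/5, 3/5), each row's expected payoff is s1: 9/5; s2: -6/5; s3: 0.
Taking the (2/7, 4/7, 1/7)-weighted average: (2/7)·(9/5) + (4/7)·(-6/5) + (1/7)·(0) = -6/35.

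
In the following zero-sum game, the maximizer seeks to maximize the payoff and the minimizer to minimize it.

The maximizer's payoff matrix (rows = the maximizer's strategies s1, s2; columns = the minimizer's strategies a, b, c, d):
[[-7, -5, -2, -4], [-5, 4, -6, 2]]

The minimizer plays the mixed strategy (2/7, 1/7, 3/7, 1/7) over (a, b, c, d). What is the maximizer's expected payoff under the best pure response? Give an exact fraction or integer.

s1: (-7)·(2/7) + (-5)·(1/7) + (-2)·(3/7) + (-4)·(1/7) = -29/7.
s2: (-5)·(2/7) + (4)·(1/7) + (-6)·(3/7) + (2)·(1/7) = -22/7.
The best pure response is s2 with expected payoff -22/7.

-22/7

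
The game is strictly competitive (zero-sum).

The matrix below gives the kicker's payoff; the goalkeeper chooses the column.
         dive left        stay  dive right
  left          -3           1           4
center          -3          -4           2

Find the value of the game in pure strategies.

-3

Row minima: -3, -4 → the kicker's maximin is -3.
Column maxima: -3, 1, 4 → the goalkeeper's minimax is -3.
They coincide at (left, dive left), so the value is -3.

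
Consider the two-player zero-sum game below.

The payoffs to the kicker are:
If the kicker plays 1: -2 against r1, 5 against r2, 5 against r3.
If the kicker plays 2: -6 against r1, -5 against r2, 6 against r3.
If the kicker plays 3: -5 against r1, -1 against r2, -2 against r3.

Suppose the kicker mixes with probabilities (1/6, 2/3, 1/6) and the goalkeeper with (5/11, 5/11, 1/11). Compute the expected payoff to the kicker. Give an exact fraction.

Against (5/11, 5/11, 1/11), each row's expected payoff is 1: 20/11; 2: -49/11; 3: -32/11.
Taking the (1/6, 2/3, 1/6)-weighted average: (1/6)·(20/11) + (2/3)·(-49/11) + (1/6)·(-32/11) = -104/33.

-104/33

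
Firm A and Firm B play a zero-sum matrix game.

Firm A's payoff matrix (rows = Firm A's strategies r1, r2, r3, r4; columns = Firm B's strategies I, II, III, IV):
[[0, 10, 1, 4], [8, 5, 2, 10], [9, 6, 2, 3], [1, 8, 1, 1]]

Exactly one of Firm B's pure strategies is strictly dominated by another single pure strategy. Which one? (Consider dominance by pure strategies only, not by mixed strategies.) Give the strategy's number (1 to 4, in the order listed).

Firm B prefers columns that give Firm A less. Compare II with III: 1 < 10, 2 < 5, 2 < 6, 1 < 8.
So III strictly dominates II for Firm B; II is strictly dominated.

2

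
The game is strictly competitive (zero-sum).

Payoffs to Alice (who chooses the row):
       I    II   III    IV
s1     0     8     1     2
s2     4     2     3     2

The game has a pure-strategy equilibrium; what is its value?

2

Row minima: 0, 2 → Alice's maximin is 2.
Column maxima: 4, 8, 3, 2 → Bob's minimax is 2.
They coincide at (s2, IV), so the value is 2.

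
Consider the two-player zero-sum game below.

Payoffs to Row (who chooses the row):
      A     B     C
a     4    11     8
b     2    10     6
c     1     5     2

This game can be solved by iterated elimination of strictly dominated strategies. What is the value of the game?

4

Row b is strictly dominated by row a (4>2, 11>10, 8>6); eliminate b.
Column C is strictly dominated by A for Column (4<8, 1<2); eliminate C.
Column B is strictly dominated by A for Column (4<11, 1<5); eliminate B.
Row c is strictly dominated by row a (4>1); eliminate c.
Only (a, A) remains, with payoff 4.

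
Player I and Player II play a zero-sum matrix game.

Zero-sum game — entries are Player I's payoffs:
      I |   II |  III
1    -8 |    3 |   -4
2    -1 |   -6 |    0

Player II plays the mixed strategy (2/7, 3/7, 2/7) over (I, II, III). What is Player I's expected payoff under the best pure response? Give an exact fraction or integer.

1: (-8)·(2/7) + (3)·(3/7) + (-4)·(2/7) = -15/7.
2: (-1)·(2/7) + (-6)·(3/7) + (0)·(2/7) = -20/7.
The best pure response is 1 with expected payoff -15/7.

-15/7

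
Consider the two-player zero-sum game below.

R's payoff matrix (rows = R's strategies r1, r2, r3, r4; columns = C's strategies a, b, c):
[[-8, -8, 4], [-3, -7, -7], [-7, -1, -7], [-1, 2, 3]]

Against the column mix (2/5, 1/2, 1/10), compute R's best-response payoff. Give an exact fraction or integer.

9/10

r1: (-8)·(2/5) + (-8)·(1/2) + (4)·(1/10) = -34/5.
r2: (-3)·(2/5) + (-7)·(1/2) + (-7)·(1/10) = -27/5.
r3: (-7)·(2/5) + (-1)·(1/2) + (-7)·(1/10) = -4.
r4: (-1)·(2/5) + (2)·(1/2) + (3)·(1/10) = 9/10.
The best pure response is r4 with expected payoff 9/10.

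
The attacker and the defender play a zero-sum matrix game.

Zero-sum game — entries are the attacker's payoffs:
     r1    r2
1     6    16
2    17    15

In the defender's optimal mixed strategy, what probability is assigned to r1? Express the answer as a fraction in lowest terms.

1/12

Row minima are 6 and 15, so the attacker's maximin is 15; column maxima are 17 and 16, so the defender's minimax is 16. These differ, so the equilibrium is in mixed strategies.
Let the defender play r1 with probability q. The attacker is indifferent when 6q + 16(1−q) = 17q + 15(1−q), giving q = 1/12.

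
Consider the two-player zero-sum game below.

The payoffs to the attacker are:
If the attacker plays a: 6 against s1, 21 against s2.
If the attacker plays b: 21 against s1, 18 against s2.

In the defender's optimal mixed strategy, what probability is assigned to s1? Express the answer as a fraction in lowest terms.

Row minima are 6 and 18, so the attacker's maximin is 18; column maxima are 21 and 21, so the defender's minimax is 21. These differ, so the equilibrium is in mixed strategies.
Let the defender play s1 with probability q. The attacker is indifferent when 6q + 21(1−q) = 21q + 18(1−q), giving q = 1/6.

1/6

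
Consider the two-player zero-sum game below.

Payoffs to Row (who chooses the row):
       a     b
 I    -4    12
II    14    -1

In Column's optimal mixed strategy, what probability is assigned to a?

13/31

Row minima are -4 and -1, so Row's maximin is -1; column maxima are 14 and 12, so Column's minimax is 12. These differ, so the equilibrium is in mixed strategies.
Let Column play a with probability q. Row is indifferent when −4q + 12(1−q) = 14q − (1−q), giving q = 13/31.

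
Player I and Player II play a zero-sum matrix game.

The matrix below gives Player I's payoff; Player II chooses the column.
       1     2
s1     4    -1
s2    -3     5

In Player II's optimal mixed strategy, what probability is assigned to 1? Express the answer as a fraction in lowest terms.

Row minima are -1 and -3, so Player I's maximin is -1; column maxima are 4 and 5, so Player II's minimax is 4. These differ, so the equilibrium is in mixed strategies.
Let Player II play 1 with probability q. Player I is indifferent when 4q − (1−q) = −3q + 5(1−q), giving q = 6/13.

6/13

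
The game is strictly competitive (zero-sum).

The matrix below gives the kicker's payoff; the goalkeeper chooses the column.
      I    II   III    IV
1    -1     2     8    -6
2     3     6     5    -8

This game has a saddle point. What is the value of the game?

-6

Row minima: -6, -8 → the kicker's maximin is -6.
Column maxima: 3, 6, 8, -6 → the goalkeeper's minimax is -6.
They coincide at (1, IV), so the value is -6.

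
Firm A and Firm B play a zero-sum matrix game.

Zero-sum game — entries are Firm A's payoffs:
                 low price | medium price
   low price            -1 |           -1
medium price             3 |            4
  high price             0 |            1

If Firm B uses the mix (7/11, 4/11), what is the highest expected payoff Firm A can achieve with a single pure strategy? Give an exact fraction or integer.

37/11

low price: (-1)·(7/11) + (-1)·(4/11) = -1.
medium price: (3)·(7/11) + (4)·(4/11) = 37/11.
high price: (0)·(7/11) + (1)·(4/11) = 4/11.
The best pure response is medium price with expected payoff 37/11.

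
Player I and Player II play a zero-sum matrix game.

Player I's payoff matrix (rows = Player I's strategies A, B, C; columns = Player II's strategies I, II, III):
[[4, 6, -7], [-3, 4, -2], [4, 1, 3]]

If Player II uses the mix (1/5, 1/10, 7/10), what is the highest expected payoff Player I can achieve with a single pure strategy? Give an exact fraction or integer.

3

A: (4)·(1/5) + (6)·(1/10) + (-7)·(7/10) = -7/2.
B: (-3)·(1/5) + (4)·(1/10) + (-2)·(7/10) = -8/5.
C: (4)·(1/5) + (1)·(1/10) + (3)·(7/10) = 3.
The best pure response is C with expected payoff 3.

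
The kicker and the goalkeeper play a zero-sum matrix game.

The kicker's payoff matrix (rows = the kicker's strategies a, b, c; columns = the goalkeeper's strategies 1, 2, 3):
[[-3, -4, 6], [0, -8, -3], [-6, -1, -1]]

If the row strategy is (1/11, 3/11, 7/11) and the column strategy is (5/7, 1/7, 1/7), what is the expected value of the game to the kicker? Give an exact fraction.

-270/77

Against (5/7, 1/7, 1/7), each row's expected payoff is a: -13/7; b: -11/7; c: -32/7.
Taking the (1/11, 3/11, 7/11)-weighted average: (1/11)·(-13/7) + (3/11)·(-11/7) + (7/11)·(-32/7) = -270/77.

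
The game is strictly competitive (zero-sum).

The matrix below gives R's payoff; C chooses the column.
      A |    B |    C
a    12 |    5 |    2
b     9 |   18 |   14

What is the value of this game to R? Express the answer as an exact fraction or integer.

Column B is strictly dominated by C for C (it gives R more in every row).
The remaining 2×2 game on (a, b) × (A, C) has no saddle point. Let R play a with probability p; indifference gives 12p + 9(1−p) = 2p + 14(1−p), so p = 1/3.
Similarly C's optimal q on A is 4/5, and the value is 12·(4/5) + (2)·(1/5) = 10.

10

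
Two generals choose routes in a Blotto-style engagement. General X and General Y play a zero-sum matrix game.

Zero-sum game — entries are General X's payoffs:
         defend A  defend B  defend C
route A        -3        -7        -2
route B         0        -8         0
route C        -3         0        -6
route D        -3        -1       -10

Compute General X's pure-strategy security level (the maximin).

-6

The worst-case payoff for each row is route A: -7, route B: -8, route C: -6, route D: -10.
The best of these is -6.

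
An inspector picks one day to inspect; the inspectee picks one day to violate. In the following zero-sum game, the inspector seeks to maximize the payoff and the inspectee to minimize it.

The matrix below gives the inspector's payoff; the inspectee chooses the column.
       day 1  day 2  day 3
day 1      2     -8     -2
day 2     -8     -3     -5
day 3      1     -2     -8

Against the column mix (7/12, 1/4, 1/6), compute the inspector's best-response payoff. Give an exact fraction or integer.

day 1: (2)·(7/12) + (-8)·(1/4) + (-2)·(1/6) = -7/6.
day 2: (-8)·(7/12) + (-3)·(1/4) + (-5)·(1/6) = -25/4.
day 3: (1)·(7/12) + (-2)·(1/4) + (-8)·(1/6) = -5/4.
The best pure response is day 1 with expected payoff -7/6.

-7/6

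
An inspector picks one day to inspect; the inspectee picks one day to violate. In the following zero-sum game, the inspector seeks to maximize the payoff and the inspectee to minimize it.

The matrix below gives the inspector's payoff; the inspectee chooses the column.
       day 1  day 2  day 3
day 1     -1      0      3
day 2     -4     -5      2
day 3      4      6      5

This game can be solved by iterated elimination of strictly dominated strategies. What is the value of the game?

4

Row day 2 is strictly dominated by row day 1 (-1>-4, 0>-5, 3>2); eliminate day 2.
Row day 1 is strictly dominated by row day 3 (4>-1, 6>0, 5>3); eliminate day 1.
Column day 3 is strictly dominated by day 1 for the inspectee (4<5); eliminate day 3.
Column day 2 is strictly dominated by day 1 for the inspectee (4<6); eliminate day 2.
Only (day 3, day 1) remains, with payoff 4.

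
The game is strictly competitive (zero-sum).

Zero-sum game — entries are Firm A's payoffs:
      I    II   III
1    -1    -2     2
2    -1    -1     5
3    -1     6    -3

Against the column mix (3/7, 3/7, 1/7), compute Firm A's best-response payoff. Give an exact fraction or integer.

1: (-1)·(3/7) + (-2)·(3/7) + (2)·(1/7) = -1.
2: (-1)·(3/7) + (-1)·(3/7) + (5)·(1/7) = -1/7.
3: (-1)·(3/7) + (6)·(3/7) + (-3)·(1/7) = 12/7.
The best pure response is 3 with expected payoff 12/7.

12/7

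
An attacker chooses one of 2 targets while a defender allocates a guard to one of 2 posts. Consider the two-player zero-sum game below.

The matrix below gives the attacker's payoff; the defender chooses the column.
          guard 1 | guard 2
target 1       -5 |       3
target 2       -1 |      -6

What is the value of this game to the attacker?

Row minima are -5 and -6, so the attacker's maximin is -5; column maxima are -1 and 3, so the defender's minimax is -1. These differ, so the equilibrium is in mixed strategies.
Let the attacker play target 1 with probability p. The defender is indifferent when −5p − (1−p) = 3p − 6(1−p), giving p = 5/13.
Let the defender play guard 1 with probability q. The attacker is indifferent when −5q + 3(1−q) = −q − 6(1−q), giving q = 9/13.
The value is -5·(9/13) + (3)·(4/13) = -33/13.

-33/13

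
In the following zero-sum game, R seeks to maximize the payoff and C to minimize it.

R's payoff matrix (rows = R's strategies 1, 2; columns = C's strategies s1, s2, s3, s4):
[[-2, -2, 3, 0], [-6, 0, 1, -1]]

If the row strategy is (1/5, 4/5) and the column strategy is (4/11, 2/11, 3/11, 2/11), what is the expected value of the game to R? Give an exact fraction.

Against (4/11, 2/11, 3/11, 2/11), each row's expected payoff is 1: -3/11; 2: -23/11.
Taking the (1/5, 4/5)-weighted average: (1/5)·(-3/11) + (4/5)·(-23/11) = -19/11.

-19/11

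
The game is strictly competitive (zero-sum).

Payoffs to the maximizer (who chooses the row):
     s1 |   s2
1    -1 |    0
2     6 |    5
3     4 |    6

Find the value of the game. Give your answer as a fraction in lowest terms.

16/3

Row 1 is strictly dominated by row 3, so the maximizer never plays it.
The remaining 2×2 game on (2, 3) × (s1, s2) has no saddle point. Let the maximizer play 2 with probability p; indifference gives 6p + 4(1−p) = 5p + 6(1−p), so p = 2/3.
Similarly the minimizer's optimal q on s1 is 1/3, and the value is 6·(1/3) + (5)·(2/3) = 16/3.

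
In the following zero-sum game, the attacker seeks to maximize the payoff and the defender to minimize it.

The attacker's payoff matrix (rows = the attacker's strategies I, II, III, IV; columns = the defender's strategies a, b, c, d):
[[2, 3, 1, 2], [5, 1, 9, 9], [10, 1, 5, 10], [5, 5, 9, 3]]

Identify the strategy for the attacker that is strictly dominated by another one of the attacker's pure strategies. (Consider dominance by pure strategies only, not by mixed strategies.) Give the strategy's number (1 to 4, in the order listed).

Compare I with IV: 5 > 2, 5 > 3, 9 > 1, 3 > 2.
So IV strictly dominates I for the attacker; I is strictly dominated.

1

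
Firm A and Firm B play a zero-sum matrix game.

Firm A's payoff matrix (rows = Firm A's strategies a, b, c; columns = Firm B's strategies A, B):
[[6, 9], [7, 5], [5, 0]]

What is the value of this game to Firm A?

Row c is strictly dominated by row b, so Firm A never plays it.
The remaining 2×2 game on (a, b) × (A, B) has no saddle point. Let Firm A play a with probability p; indifference gives 6p + 7(1−p) = 9p + 5(1−p), so p = 2/5.
Similarly Firm B's optimal q on A is 4/5, and the value is 6·(4/5) + (9)·(1/5) = 33/5.

33/5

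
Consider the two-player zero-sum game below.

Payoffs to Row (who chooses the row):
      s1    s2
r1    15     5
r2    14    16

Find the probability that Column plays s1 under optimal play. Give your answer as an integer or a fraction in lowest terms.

Row minima are 5 and 14, so Row's maximin is 14; column maxima are 15 and 16, so Column's minimax is 15. These differ, so the equilibrium is in mixed strategies.
Let Column play s1 with probability q. Row is indifferent when 15q + 5(1−q) = 14q + 16(1−q), giving q = 11/12.

11/12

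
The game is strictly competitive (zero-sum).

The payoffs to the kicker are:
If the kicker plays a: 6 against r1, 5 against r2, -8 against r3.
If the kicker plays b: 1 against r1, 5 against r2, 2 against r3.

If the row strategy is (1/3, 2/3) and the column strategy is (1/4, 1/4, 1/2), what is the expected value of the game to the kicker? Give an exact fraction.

Against (1/4, 1/4, 1/2), each row's expected payoff is a: -5/4; b: 5/2.
Taking the (1/3, 2/3)-weighted average: (1/3)·(-5/4) + (2/3)·(5/2) = 5/4.

5/4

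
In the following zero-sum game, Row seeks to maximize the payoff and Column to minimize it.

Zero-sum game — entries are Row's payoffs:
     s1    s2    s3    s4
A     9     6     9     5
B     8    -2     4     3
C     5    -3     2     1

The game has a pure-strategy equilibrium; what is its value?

5

Row minima: 5, -2, -3 → Row's maximin is 5.
Column maxima: 9, 6, 9, 5 → Column's minimax is 5.
They coincide at (A, s4), so the value is 5.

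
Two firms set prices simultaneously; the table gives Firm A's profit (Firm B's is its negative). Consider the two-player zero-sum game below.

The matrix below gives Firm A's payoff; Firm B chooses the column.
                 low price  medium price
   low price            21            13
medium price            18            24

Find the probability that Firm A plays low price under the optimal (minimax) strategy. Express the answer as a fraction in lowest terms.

3/7

Row minima are 13 and 18, so Firm A's maximin is 18; column maxima are 21 and 24, so Firm B's minimax is 21. These differ, so the equilibrium is in mixed strategies.
Let Firm A play low price with probability p. Firm B is indifferent when 21p + 18(1−p) = 13p + 24(1−p), giving p = 3/7.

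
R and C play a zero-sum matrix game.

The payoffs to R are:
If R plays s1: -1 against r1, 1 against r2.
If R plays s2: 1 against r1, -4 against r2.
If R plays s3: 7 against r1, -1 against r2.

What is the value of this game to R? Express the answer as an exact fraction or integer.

Row s2 is strictly dominated by row s3, so R never plays it.
The remaining 2×2 game on (s1, s3) × (r1, r2) has no saddle point. Let R play s1 with probability p; indifference gives −p + 7(1−p) = p − (1−p), so p = 4/5.
Similarly C's optimal q on r1 is 1/5, and the value is -1·(1/5) + (1)·(4/5) = 3/5.

3/5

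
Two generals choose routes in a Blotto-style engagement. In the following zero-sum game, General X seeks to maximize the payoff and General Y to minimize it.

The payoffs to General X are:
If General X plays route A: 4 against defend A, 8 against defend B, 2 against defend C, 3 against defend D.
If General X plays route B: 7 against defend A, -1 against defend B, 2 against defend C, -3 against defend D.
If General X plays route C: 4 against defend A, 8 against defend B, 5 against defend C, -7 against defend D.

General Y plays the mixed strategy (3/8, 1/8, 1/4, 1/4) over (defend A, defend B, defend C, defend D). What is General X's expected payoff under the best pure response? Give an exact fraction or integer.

15/4

route A: (4)·(3/8) + (8)·(1/8) + (2)·(1/4) + (3)·(1/4) = 15/4.
route B: (7)·(3/8) + (-1)·(1/8) + (2)·(1/4) + (-3)·(1/4) = 9/4.
route C: (4)·(3/8) + (8)·(1/8) + (5)·(1/4) + (-7)·(1/4) = 2.
The best pure response is route A with expected payoff 15/4.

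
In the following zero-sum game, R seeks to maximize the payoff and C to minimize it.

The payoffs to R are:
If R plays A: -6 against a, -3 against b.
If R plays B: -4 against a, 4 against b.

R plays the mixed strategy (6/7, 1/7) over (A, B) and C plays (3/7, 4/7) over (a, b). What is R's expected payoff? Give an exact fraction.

-176/49

Against (3/7, 4/7), each row's expected payoff is A: -30/7; B: 4/7.
Taking the (6/7, 1/7)-weighted average: (6/7)·(-30/7) + (1/7)·(4/7) = -176/49.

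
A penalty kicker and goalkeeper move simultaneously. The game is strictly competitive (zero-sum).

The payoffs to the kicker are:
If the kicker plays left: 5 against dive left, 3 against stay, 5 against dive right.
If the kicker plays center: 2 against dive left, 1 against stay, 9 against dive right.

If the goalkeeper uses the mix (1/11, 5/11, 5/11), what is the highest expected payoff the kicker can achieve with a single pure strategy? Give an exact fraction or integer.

left: (5)·(1/11) + (3)·(5/11) + (5)·(5/11) = 45/11.
center: (2)·(1/11) + (1)·(5/11) + (9)·(5/11) = 52/11.
The best pure response is center with expected payoff 52/11.

52/11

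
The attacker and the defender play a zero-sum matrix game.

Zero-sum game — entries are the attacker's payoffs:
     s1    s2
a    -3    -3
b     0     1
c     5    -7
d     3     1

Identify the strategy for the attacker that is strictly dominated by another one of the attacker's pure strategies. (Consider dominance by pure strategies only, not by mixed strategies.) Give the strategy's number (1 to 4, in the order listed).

Compare a with b: 0 > -3, 1 > -3.
So b strictly dominates a for the attacker; a is strictly dominated.

1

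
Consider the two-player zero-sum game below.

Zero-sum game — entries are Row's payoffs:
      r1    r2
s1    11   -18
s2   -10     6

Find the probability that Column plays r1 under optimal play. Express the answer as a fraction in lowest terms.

Row minima are -18 and -10, so Row's maximin is -10; column maxima are 11 and 6, so Column's minimax is 6. These differ, so the equilibrium is in mixed strategies.
Let Column play r1 with probability q. Row is indifferent when 11q − 18(1−q) = −10q + 6(1−q), giving q = 8/15.

8/15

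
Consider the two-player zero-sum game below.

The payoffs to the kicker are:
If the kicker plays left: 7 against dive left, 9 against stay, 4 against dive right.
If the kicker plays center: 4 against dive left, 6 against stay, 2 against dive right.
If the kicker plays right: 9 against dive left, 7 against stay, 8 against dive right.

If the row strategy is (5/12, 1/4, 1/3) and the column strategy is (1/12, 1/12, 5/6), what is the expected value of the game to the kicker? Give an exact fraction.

377/72

Against (1/12, 1/12, 5/6), each row's expected payoff is left: 14/3; center: 5/2; right: 8.
Taking the (5/12, 1/4, 1/3)-weighted average: (5/12)·(14/3) + (1/4)·(5/2) + (1/3)·(8) = 377/72.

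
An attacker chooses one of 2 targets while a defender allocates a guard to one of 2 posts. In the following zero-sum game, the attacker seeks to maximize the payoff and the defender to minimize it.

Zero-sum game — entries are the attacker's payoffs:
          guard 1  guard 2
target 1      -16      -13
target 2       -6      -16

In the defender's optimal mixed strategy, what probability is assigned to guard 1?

3/13

Row minima are -16 and -16, so the attacker's maximin is -16; column maxima are -6 and -13, so the defender's minimax is -13. These differ, so the equilibrium is in mixed strategies.
Let the defender play guard 1 with probability q. The attacker is indifferent when −16q − 13(1−q) = −6q − 16(1−q), giving q = 3/13.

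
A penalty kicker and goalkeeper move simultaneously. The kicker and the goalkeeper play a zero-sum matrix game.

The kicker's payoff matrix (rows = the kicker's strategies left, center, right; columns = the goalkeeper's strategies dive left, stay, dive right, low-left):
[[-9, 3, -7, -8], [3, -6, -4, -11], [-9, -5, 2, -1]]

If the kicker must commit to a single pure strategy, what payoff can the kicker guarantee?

The worst-case payoff for each row is left: -9, center: -11, right: -9.
The best of these is -9.

-9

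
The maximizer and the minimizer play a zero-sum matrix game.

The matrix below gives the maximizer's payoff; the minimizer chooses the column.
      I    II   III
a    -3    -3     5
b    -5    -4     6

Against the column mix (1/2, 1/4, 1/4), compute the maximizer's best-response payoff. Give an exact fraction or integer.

a: (-3)·(1/2) + (-3)·(1/4) + (5)·(1/4) = -1.
b: (-5)·(1/2) + (-4)·(1/4) + (6)·(1/4) = -2.
The best pure response is a with expected payoff -1.

-1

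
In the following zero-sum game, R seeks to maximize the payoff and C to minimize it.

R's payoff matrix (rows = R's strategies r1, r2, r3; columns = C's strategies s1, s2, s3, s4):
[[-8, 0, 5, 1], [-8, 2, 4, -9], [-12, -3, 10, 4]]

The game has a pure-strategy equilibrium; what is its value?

-8

Row minima: -8, -9, -12 → R's maximin is -8.
Column maxima: -8, 2, 10, 4 → C's minimax is -8.
They coincide at (r1, s1), so the value is -8.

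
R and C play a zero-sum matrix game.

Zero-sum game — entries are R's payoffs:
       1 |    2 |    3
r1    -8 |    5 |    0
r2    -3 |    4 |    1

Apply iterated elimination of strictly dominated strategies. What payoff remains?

Column 2 is strictly dominated by 1 for C (-8<5, -3<4); eliminate 2.
Row r1 is strictly dominated by row r2 (-3>-8, 1>0); eliminate r1.
Column 3 is strictly dominated by 1 for C (-3<1); eliminate 3.
Only (r2, 1) remains, with payoff -3.

-3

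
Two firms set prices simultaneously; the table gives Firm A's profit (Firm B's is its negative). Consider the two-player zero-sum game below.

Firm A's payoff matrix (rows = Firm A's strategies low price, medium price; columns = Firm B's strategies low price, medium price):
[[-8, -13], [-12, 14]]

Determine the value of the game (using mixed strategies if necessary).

Row minima are -13 and -12, so Firm A's maximin is -12; column maxima are -8 and 14, so Firm B's minimax is -8. These differ, so the equilibrium is in mixed strategies.
Let Firm A play low price with probability p. Firm B is indifferent when −8p − 12(1−p) = −13p + 14(1−p), giving p = 26/31.
Let Firm B play low price with probability q. Firm A is indifferent when −8q − 13(1−q) = −12q + 14(1−q), giving q = 27/31.
The value is -8·(27/31) + (-13)·(4/31) = -268/31.

-268/31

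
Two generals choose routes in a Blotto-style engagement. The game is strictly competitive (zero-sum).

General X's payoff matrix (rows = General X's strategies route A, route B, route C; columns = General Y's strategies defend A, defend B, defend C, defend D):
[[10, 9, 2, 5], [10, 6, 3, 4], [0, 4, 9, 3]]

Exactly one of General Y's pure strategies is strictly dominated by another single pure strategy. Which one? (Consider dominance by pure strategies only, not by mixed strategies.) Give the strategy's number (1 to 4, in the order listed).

2

General Y prefers columns that give General X less. Compare defend B with defend D: 5 < 9, 4 < 6, 3 < 4.
So defend D strictly dominates defend B for General Y; defend B is strictly dominated.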